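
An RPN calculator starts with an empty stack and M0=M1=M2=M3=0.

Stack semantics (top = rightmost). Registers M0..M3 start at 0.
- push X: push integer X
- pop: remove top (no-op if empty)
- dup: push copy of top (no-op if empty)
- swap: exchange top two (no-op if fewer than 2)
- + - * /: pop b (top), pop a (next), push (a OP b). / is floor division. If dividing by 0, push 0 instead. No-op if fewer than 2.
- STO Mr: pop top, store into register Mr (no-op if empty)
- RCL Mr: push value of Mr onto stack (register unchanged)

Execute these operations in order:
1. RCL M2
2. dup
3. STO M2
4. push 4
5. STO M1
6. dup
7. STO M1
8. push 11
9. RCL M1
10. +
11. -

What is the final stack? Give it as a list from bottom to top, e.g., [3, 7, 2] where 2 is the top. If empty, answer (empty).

Answer: [-11]

Derivation:
After op 1 (RCL M2): stack=[0] mem=[0,0,0,0]
After op 2 (dup): stack=[0,0] mem=[0,0,0,0]
After op 3 (STO M2): stack=[0] mem=[0,0,0,0]
After op 4 (push 4): stack=[0,4] mem=[0,0,0,0]
After op 5 (STO M1): stack=[0] mem=[0,4,0,0]
After op 6 (dup): stack=[0,0] mem=[0,4,0,0]
After op 7 (STO M1): stack=[0] mem=[0,0,0,0]
After op 8 (push 11): stack=[0,11] mem=[0,0,0,0]
After op 9 (RCL M1): stack=[0,11,0] mem=[0,0,0,0]
After op 10 (+): stack=[0,11] mem=[0,0,0,0]
After op 11 (-): stack=[-11] mem=[0,0,0,0]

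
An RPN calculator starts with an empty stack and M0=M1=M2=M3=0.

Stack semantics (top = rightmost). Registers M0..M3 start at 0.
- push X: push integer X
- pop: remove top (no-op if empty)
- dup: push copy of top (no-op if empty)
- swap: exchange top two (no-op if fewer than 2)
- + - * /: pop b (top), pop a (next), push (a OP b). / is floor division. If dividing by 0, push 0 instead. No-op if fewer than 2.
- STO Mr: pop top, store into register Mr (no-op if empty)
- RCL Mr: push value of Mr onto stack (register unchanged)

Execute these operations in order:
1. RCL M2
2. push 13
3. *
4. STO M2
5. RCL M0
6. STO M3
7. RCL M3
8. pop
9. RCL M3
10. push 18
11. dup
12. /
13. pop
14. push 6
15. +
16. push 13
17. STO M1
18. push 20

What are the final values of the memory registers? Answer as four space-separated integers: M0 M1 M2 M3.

Answer: 0 13 0 0

Derivation:
After op 1 (RCL M2): stack=[0] mem=[0,0,0,0]
After op 2 (push 13): stack=[0,13] mem=[0,0,0,0]
After op 3 (*): stack=[0] mem=[0,0,0,0]
After op 4 (STO M2): stack=[empty] mem=[0,0,0,0]
After op 5 (RCL M0): stack=[0] mem=[0,0,0,0]
After op 6 (STO M3): stack=[empty] mem=[0,0,0,0]
After op 7 (RCL M3): stack=[0] mem=[0,0,0,0]
After op 8 (pop): stack=[empty] mem=[0,0,0,0]
After op 9 (RCL M3): stack=[0] mem=[0,0,0,0]
After op 10 (push 18): stack=[0,18] mem=[0,0,0,0]
After op 11 (dup): stack=[0,18,18] mem=[0,0,0,0]
After op 12 (/): stack=[0,1] mem=[0,0,0,0]
After op 13 (pop): stack=[0] mem=[0,0,0,0]
After op 14 (push 6): stack=[0,6] mem=[0,0,0,0]
After op 15 (+): stack=[6] mem=[0,0,0,0]
After op 16 (push 13): stack=[6,13] mem=[0,0,0,0]
After op 17 (STO M1): stack=[6] mem=[0,13,0,0]
After op 18 (push 20): stack=[6,20] mem=[0,13,0,0]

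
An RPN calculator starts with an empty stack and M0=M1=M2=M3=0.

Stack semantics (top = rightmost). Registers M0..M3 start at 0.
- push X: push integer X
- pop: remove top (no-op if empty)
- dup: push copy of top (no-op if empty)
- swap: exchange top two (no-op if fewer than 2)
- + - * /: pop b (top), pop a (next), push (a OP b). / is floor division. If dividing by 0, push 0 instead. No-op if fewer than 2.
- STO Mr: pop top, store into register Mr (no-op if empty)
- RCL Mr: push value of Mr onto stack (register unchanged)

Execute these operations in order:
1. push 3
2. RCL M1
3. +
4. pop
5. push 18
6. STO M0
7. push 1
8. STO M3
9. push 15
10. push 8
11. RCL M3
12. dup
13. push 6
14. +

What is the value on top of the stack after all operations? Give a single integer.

After op 1 (push 3): stack=[3] mem=[0,0,0,0]
After op 2 (RCL M1): stack=[3,0] mem=[0,0,0,0]
After op 3 (+): stack=[3] mem=[0,0,0,0]
After op 4 (pop): stack=[empty] mem=[0,0,0,0]
After op 5 (push 18): stack=[18] mem=[0,0,0,0]
After op 6 (STO M0): stack=[empty] mem=[18,0,0,0]
After op 7 (push 1): stack=[1] mem=[18,0,0,0]
After op 8 (STO M3): stack=[empty] mem=[18,0,0,1]
After op 9 (push 15): stack=[15] mem=[18,0,0,1]
After op 10 (push 8): stack=[15,8] mem=[18,0,0,1]
After op 11 (RCL M3): stack=[15,8,1] mem=[18,0,0,1]
After op 12 (dup): stack=[15,8,1,1] mem=[18,0,0,1]
After op 13 (push 6): stack=[15,8,1,1,6] mem=[18,0,0,1]
After op 14 (+): stack=[15,8,1,7] mem=[18,0,0,1]

Answer: 7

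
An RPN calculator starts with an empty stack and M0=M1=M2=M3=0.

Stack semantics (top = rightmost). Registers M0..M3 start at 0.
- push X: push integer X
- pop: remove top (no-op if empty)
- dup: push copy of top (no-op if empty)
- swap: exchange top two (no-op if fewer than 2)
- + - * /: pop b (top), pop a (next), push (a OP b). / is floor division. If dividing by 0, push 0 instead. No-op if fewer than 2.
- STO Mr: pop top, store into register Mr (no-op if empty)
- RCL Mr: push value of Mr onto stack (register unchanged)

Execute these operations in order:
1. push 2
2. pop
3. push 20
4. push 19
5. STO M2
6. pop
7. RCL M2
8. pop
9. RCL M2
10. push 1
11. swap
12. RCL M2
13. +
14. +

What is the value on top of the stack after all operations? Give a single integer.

After op 1 (push 2): stack=[2] mem=[0,0,0,0]
After op 2 (pop): stack=[empty] mem=[0,0,0,0]
After op 3 (push 20): stack=[20] mem=[0,0,0,0]
After op 4 (push 19): stack=[20,19] mem=[0,0,0,0]
After op 5 (STO M2): stack=[20] mem=[0,0,19,0]
After op 6 (pop): stack=[empty] mem=[0,0,19,0]
After op 7 (RCL M2): stack=[19] mem=[0,0,19,0]
After op 8 (pop): stack=[empty] mem=[0,0,19,0]
After op 9 (RCL M2): stack=[19] mem=[0,0,19,0]
After op 10 (push 1): stack=[19,1] mem=[0,0,19,0]
After op 11 (swap): stack=[1,19] mem=[0,0,19,0]
After op 12 (RCL M2): stack=[1,19,19] mem=[0,0,19,0]
After op 13 (+): stack=[1,38] mem=[0,0,19,0]
After op 14 (+): stack=[39] mem=[0,0,19,0]

Answer: 39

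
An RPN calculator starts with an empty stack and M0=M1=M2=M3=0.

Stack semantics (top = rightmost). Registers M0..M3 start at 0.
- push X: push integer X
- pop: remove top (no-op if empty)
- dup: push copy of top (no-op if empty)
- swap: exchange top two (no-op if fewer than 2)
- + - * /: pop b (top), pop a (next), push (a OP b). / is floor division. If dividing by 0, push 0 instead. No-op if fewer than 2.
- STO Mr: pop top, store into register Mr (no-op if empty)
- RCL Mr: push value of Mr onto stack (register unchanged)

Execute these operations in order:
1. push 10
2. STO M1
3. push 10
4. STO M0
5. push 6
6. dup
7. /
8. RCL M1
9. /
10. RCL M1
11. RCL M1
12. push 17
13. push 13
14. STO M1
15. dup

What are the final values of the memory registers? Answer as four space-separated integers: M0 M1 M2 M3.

Answer: 10 13 0 0

Derivation:
After op 1 (push 10): stack=[10] mem=[0,0,0,0]
After op 2 (STO M1): stack=[empty] mem=[0,10,0,0]
After op 3 (push 10): stack=[10] mem=[0,10,0,0]
After op 4 (STO M0): stack=[empty] mem=[10,10,0,0]
After op 5 (push 6): stack=[6] mem=[10,10,0,0]
After op 6 (dup): stack=[6,6] mem=[10,10,0,0]
After op 7 (/): stack=[1] mem=[10,10,0,0]
After op 8 (RCL M1): stack=[1,10] mem=[10,10,0,0]
After op 9 (/): stack=[0] mem=[10,10,0,0]
After op 10 (RCL M1): stack=[0,10] mem=[10,10,0,0]
After op 11 (RCL M1): stack=[0,10,10] mem=[10,10,0,0]
After op 12 (push 17): stack=[0,10,10,17] mem=[10,10,0,0]
After op 13 (push 13): stack=[0,10,10,17,13] mem=[10,10,0,0]
After op 14 (STO M1): stack=[0,10,10,17] mem=[10,13,0,0]
After op 15 (dup): stack=[0,10,10,17,17] mem=[10,13,0,0]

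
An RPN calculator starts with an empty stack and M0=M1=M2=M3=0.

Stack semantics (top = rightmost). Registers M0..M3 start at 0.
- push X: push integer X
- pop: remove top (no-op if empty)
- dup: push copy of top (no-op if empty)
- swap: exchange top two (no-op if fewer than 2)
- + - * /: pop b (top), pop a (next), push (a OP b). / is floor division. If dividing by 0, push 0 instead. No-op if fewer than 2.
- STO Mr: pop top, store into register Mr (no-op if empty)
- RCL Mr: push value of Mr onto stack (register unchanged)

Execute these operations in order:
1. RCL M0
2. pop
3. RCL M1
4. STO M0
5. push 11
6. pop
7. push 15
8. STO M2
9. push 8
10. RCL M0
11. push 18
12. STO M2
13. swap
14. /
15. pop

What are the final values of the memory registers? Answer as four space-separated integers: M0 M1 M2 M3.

After op 1 (RCL M0): stack=[0] mem=[0,0,0,0]
After op 2 (pop): stack=[empty] mem=[0,0,0,0]
After op 3 (RCL M1): stack=[0] mem=[0,0,0,0]
After op 4 (STO M0): stack=[empty] mem=[0,0,0,0]
After op 5 (push 11): stack=[11] mem=[0,0,0,0]
After op 6 (pop): stack=[empty] mem=[0,0,0,0]
After op 7 (push 15): stack=[15] mem=[0,0,0,0]
After op 8 (STO M2): stack=[empty] mem=[0,0,15,0]
After op 9 (push 8): stack=[8] mem=[0,0,15,0]
After op 10 (RCL M0): stack=[8,0] mem=[0,0,15,0]
After op 11 (push 18): stack=[8,0,18] mem=[0,0,15,0]
After op 12 (STO M2): stack=[8,0] mem=[0,0,18,0]
After op 13 (swap): stack=[0,8] mem=[0,0,18,0]
After op 14 (/): stack=[0] mem=[0,0,18,0]
After op 15 (pop): stack=[empty] mem=[0,0,18,0]

Answer: 0 0 18 0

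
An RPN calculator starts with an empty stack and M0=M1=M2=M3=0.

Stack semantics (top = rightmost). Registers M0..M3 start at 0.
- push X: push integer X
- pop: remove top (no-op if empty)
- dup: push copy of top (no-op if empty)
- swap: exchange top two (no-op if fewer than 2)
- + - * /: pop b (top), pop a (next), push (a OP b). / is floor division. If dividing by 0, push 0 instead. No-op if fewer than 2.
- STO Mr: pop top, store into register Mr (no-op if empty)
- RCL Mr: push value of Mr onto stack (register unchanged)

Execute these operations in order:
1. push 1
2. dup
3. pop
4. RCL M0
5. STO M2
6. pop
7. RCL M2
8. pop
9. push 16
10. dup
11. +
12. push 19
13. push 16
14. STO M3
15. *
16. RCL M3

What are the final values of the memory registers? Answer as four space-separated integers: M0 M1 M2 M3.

Answer: 0 0 0 16

Derivation:
After op 1 (push 1): stack=[1] mem=[0,0,0,0]
After op 2 (dup): stack=[1,1] mem=[0,0,0,0]
After op 3 (pop): stack=[1] mem=[0,0,0,0]
After op 4 (RCL M0): stack=[1,0] mem=[0,0,0,0]
After op 5 (STO M2): stack=[1] mem=[0,0,0,0]
After op 6 (pop): stack=[empty] mem=[0,0,0,0]
After op 7 (RCL M2): stack=[0] mem=[0,0,0,0]
After op 8 (pop): stack=[empty] mem=[0,0,0,0]
After op 9 (push 16): stack=[16] mem=[0,0,0,0]
After op 10 (dup): stack=[16,16] mem=[0,0,0,0]
After op 11 (+): stack=[32] mem=[0,0,0,0]
After op 12 (push 19): stack=[32,19] mem=[0,0,0,0]
After op 13 (push 16): stack=[32,19,16] mem=[0,0,0,0]
After op 14 (STO M3): stack=[32,19] mem=[0,0,0,16]
After op 15 (*): stack=[608] mem=[0,0,0,16]
After op 16 (RCL M3): stack=[608,16] mem=[0,0,0,16]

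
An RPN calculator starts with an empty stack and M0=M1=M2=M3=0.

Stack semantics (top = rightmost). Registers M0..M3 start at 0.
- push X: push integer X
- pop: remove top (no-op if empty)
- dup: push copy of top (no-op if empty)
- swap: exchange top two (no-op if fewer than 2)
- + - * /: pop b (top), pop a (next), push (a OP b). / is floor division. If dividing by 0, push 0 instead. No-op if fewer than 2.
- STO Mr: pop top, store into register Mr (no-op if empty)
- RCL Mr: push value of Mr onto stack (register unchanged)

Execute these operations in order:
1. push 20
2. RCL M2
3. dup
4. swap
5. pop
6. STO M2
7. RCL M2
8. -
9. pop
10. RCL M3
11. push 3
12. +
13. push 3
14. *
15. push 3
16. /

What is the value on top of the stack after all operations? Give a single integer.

After op 1 (push 20): stack=[20] mem=[0,0,0,0]
After op 2 (RCL M2): stack=[20,0] mem=[0,0,0,0]
After op 3 (dup): stack=[20,0,0] mem=[0,0,0,0]
After op 4 (swap): stack=[20,0,0] mem=[0,0,0,0]
After op 5 (pop): stack=[20,0] mem=[0,0,0,0]
After op 6 (STO M2): stack=[20] mem=[0,0,0,0]
After op 7 (RCL M2): stack=[20,0] mem=[0,0,0,0]
After op 8 (-): stack=[20] mem=[0,0,0,0]
After op 9 (pop): stack=[empty] mem=[0,0,0,0]
After op 10 (RCL M3): stack=[0] mem=[0,0,0,0]
After op 11 (push 3): stack=[0,3] mem=[0,0,0,0]
After op 12 (+): stack=[3] mem=[0,0,0,0]
After op 13 (push 3): stack=[3,3] mem=[0,0,0,0]
After op 14 (*): stack=[9] mem=[0,0,0,0]
After op 15 (push 3): stack=[9,3] mem=[0,0,0,0]
After op 16 (/): stack=[3] mem=[0,0,0,0]

Answer: 3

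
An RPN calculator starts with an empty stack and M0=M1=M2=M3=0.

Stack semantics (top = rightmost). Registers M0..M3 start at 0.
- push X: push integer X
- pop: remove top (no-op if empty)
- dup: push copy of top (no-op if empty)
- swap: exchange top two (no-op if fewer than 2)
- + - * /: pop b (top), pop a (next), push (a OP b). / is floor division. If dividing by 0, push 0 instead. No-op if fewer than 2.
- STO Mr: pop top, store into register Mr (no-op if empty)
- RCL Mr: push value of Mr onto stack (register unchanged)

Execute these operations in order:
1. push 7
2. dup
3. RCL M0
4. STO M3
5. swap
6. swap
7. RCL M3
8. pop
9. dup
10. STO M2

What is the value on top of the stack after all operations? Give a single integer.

After op 1 (push 7): stack=[7] mem=[0,0,0,0]
After op 2 (dup): stack=[7,7] mem=[0,0,0,0]
After op 3 (RCL M0): stack=[7,7,0] mem=[0,0,0,0]
After op 4 (STO M3): stack=[7,7] mem=[0,0,0,0]
After op 5 (swap): stack=[7,7] mem=[0,0,0,0]
After op 6 (swap): stack=[7,7] mem=[0,0,0,0]
After op 7 (RCL M3): stack=[7,7,0] mem=[0,0,0,0]
After op 8 (pop): stack=[7,7] mem=[0,0,0,0]
After op 9 (dup): stack=[7,7,7] mem=[0,0,0,0]
After op 10 (STO M2): stack=[7,7] mem=[0,0,7,0]

Answer: 7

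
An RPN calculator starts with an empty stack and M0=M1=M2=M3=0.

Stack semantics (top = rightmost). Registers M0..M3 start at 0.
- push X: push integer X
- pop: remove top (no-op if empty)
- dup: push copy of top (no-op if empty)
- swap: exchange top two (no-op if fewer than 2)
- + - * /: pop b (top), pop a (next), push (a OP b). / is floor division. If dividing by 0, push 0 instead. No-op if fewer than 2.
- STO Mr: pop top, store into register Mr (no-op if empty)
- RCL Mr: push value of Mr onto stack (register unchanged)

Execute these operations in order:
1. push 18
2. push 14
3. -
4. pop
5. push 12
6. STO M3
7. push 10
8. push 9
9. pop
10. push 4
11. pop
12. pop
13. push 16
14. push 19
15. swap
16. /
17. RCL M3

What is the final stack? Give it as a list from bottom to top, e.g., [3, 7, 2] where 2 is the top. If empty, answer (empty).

After op 1 (push 18): stack=[18] mem=[0,0,0,0]
After op 2 (push 14): stack=[18,14] mem=[0,0,0,0]
After op 3 (-): stack=[4] mem=[0,0,0,0]
After op 4 (pop): stack=[empty] mem=[0,0,0,0]
After op 5 (push 12): stack=[12] mem=[0,0,0,0]
After op 6 (STO M3): stack=[empty] mem=[0,0,0,12]
After op 7 (push 10): stack=[10] mem=[0,0,0,12]
After op 8 (push 9): stack=[10,9] mem=[0,0,0,12]
After op 9 (pop): stack=[10] mem=[0,0,0,12]
After op 10 (push 4): stack=[10,4] mem=[0,0,0,12]
After op 11 (pop): stack=[10] mem=[0,0,0,12]
After op 12 (pop): stack=[empty] mem=[0,0,0,12]
After op 13 (push 16): stack=[16] mem=[0,0,0,12]
After op 14 (push 19): stack=[16,19] mem=[0,0,0,12]
After op 15 (swap): stack=[19,16] mem=[0,0,0,12]
After op 16 (/): stack=[1] mem=[0,0,0,12]
After op 17 (RCL M3): stack=[1,12] mem=[0,0,0,12]

Answer: [1, 12]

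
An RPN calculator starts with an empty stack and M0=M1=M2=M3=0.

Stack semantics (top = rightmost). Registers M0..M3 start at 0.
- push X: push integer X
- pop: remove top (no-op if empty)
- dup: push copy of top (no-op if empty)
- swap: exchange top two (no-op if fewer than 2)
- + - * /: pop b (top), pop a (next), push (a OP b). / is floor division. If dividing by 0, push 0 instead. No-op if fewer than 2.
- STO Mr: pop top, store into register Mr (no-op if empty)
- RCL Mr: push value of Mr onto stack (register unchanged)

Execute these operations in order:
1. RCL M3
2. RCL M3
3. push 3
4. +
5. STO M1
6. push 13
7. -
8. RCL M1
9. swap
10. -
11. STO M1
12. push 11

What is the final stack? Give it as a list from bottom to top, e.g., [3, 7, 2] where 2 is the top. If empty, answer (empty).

After op 1 (RCL M3): stack=[0] mem=[0,0,0,0]
After op 2 (RCL M3): stack=[0,0] mem=[0,0,0,0]
After op 3 (push 3): stack=[0,0,3] mem=[0,0,0,0]
After op 4 (+): stack=[0,3] mem=[0,0,0,0]
After op 5 (STO M1): stack=[0] mem=[0,3,0,0]
After op 6 (push 13): stack=[0,13] mem=[0,3,0,0]
After op 7 (-): stack=[-13] mem=[0,3,0,0]
After op 8 (RCL M1): stack=[-13,3] mem=[0,3,0,0]
After op 9 (swap): stack=[3,-13] mem=[0,3,0,0]
After op 10 (-): stack=[16] mem=[0,3,0,0]
After op 11 (STO M1): stack=[empty] mem=[0,16,0,0]
After op 12 (push 11): stack=[11] mem=[0,16,0,0]

Answer: [11]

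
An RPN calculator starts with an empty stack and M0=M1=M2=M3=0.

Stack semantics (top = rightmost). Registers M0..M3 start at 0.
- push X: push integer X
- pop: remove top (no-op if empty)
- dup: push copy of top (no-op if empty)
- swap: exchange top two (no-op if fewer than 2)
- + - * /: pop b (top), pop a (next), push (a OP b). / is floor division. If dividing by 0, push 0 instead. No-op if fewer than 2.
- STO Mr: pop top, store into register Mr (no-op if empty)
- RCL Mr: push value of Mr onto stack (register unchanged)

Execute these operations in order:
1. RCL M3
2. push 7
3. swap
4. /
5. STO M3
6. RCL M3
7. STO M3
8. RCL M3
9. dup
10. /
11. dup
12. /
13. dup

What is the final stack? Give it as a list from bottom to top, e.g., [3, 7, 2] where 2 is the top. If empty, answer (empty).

After op 1 (RCL M3): stack=[0] mem=[0,0,0,0]
After op 2 (push 7): stack=[0,7] mem=[0,0,0,0]
After op 3 (swap): stack=[7,0] mem=[0,0,0,0]
After op 4 (/): stack=[0] mem=[0,0,0,0]
After op 5 (STO M3): stack=[empty] mem=[0,0,0,0]
After op 6 (RCL M3): stack=[0] mem=[0,0,0,0]
After op 7 (STO M3): stack=[empty] mem=[0,0,0,0]
After op 8 (RCL M3): stack=[0] mem=[0,0,0,0]
After op 9 (dup): stack=[0,0] mem=[0,0,0,0]
After op 10 (/): stack=[0] mem=[0,0,0,0]
After op 11 (dup): stack=[0,0] mem=[0,0,0,0]
After op 12 (/): stack=[0] mem=[0,0,0,0]
After op 13 (dup): stack=[0,0] mem=[0,0,0,0]

Answer: [0, 0]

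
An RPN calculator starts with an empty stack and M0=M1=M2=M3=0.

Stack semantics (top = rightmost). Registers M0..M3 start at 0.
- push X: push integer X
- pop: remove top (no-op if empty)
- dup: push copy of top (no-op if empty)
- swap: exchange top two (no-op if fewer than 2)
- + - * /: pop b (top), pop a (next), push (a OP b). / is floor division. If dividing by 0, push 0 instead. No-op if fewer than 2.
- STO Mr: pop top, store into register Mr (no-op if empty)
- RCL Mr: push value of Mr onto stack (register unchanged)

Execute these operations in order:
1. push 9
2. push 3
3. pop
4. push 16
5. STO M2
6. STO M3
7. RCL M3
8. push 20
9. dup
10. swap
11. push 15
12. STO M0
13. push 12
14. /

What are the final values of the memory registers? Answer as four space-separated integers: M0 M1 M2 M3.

After op 1 (push 9): stack=[9] mem=[0,0,0,0]
After op 2 (push 3): stack=[9,3] mem=[0,0,0,0]
After op 3 (pop): stack=[9] mem=[0,0,0,0]
After op 4 (push 16): stack=[9,16] mem=[0,0,0,0]
After op 5 (STO M2): stack=[9] mem=[0,0,16,0]
After op 6 (STO M3): stack=[empty] mem=[0,0,16,9]
After op 7 (RCL M3): stack=[9] mem=[0,0,16,9]
After op 8 (push 20): stack=[9,20] mem=[0,0,16,9]
After op 9 (dup): stack=[9,20,20] mem=[0,0,16,9]
After op 10 (swap): stack=[9,20,20] mem=[0,0,16,9]
After op 11 (push 15): stack=[9,20,20,15] mem=[0,0,16,9]
After op 12 (STO M0): stack=[9,20,20] mem=[15,0,16,9]
After op 13 (push 12): stack=[9,20,20,12] mem=[15,0,16,9]
After op 14 (/): stack=[9,20,1] mem=[15,0,16,9]

Answer: 15 0 16 9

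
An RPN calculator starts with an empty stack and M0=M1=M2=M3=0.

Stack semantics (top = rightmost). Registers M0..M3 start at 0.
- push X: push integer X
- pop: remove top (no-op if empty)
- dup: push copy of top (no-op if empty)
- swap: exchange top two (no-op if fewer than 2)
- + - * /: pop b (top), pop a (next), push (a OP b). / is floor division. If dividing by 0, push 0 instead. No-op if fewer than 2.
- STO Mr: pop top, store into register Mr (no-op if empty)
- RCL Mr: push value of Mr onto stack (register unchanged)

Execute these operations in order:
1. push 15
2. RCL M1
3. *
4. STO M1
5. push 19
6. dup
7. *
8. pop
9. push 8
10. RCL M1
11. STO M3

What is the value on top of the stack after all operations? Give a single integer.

Answer: 8

Derivation:
After op 1 (push 15): stack=[15] mem=[0,0,0,0]
After op 2 (RCL M1): stack=[15,0] mem=[0,0,0,0]
After op 3 (*): stack=[0] mem=[0,0,0,0]
After op 4 (STO M1): stack=[empty] mem=[0,0,0,0]
After op 5 (push 19): stack=[19] mem=[0,0,0,0]
After op 6 (dup): stack=[19,19] mem=[0,0,0,0]
After op 7 (*): stack=[361] mem=[0,0,0,0]
After op 8 (pop): stack=[empty] mem=[0,0,0,0]
After op 9 (push 8): stack=[8] mem=[0,0,0,0]
After op 10 (RCL M1): stack=[8,0] mem=[0,0,0,0]
After op 11 (STO M3): stack=[8] mem=[0,0,0,0]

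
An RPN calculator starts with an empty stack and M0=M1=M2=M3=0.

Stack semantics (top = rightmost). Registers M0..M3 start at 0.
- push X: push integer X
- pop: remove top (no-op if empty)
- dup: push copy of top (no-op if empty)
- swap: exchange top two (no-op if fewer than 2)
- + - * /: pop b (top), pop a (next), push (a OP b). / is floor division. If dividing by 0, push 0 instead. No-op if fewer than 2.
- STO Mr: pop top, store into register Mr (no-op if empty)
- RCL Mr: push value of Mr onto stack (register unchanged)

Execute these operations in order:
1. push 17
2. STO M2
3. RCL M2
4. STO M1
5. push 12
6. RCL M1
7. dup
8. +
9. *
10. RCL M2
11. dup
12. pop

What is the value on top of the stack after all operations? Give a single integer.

Answer: 17

Derivation:
After op 1 (push 17): stack=[17] mem=[0,0,0,0]
After op 2 (STO M2): stack=[empty] mem=[0,0,17,0]
After op 3 (RCL M2): stack=[17] mem=[0,0,17,0]
After op 4 (STO M1): stack=[empty] mem=[0,17,17,0]
After op 5 (push 12): stack=[12] mem=[0,17,17,0]
After op 6 (RCL M1): stack=[12,17] mem=[0,17,17,0]
After op 7 (dup): stack=[12,17,17] mem=[0,17,17,0]
After op 8 (+): stack=[12,34] mem=[0,17,17,0]
After op 9 (*): stack=[408] mem=[0,17,17,0]
After op 10 (RCL M2): stack=[408,17] mem=[0,17,17,0]
After op 11 (dup): stack=[408,17,17] mem=[0,17,17,0]
After op 12 (pop): stack=[408,17] mem=[0,17,17,0]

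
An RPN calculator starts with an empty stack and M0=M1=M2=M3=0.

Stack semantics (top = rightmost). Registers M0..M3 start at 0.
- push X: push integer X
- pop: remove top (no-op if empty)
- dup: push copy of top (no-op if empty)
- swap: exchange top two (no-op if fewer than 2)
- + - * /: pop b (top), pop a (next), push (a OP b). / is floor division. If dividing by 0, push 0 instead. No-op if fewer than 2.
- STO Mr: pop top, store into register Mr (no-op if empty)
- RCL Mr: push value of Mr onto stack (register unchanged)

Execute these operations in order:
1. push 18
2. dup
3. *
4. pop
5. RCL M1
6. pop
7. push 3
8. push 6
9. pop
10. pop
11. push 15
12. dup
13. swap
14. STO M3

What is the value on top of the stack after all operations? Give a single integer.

After op 1 (push 18): stack=[18] mem=[0,0,0,0]
After op 2 (dup): stack=[18,18] mem=[0,0,0,0]
After op 3 (*): stack=[324] mem=[0,0,0,0]
After op 4 (pop): stack=[empty] mem=[0,0,0,0]
After op 5 (RCL M1): stack=[0] mem=[0,0,0,0]
After op 6 (pop): stack=[empty] mem=[0,0,0,0]
After op 7 (push 3): stack=[3] mem=[0,0,0,0]
After op 8 (push 6): stack=[3,6] mem=[0,0,0,0]
After op 9 (pop): stack=[3] mem=[0,0,0,0]
After op 10 (pop): stack=[empty] mem=[0,0,0,0]
After op 11 (push 15): stack=[15] mem=[0,0,0,0]
After op 12 (dup): stack=[15,15] mem=[0,0,0,0]
After op 13 (swap): stack=[15,15] mem=[0,0,0,0]
After op 14 (STO M3): stack=[15] mem=[0,0,0,15]

Answer: 15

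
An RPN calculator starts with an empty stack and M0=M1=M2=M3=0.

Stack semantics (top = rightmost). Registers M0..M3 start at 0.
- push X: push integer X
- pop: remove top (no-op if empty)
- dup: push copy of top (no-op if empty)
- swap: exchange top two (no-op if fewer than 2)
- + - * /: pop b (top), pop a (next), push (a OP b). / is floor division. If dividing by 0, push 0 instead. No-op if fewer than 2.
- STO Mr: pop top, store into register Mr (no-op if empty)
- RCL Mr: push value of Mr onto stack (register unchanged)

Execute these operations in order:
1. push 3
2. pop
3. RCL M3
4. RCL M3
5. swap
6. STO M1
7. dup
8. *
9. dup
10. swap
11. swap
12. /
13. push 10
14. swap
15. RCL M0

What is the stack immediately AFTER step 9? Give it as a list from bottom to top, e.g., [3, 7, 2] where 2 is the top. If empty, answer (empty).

After op 1 (push 3): stack=[3] mem=[0,0,0,0]
After op 2 (pop): stack=[empty] mem=[0,0,0,0]
After op 3 (RCL M3): stack=[0] mem=[0,0,0,0]
After op 4 (RCL M3): stack=[0,0] mem=[0,0,0,0]
After op 5 (swap): stack=[0,0] mem=[0,0,0,0]
After op 6 (STO M1): stack=[0] mem=[0,0,0,0]
After op 7 (dup): stack=[0,0] mem=[0,0,0,0]
After op 8 (*): stack=[0] mem=[0,0,0,0]
After op 9 (dup): stack=[0,0] mem=[0,0,0,0]

[0, 0]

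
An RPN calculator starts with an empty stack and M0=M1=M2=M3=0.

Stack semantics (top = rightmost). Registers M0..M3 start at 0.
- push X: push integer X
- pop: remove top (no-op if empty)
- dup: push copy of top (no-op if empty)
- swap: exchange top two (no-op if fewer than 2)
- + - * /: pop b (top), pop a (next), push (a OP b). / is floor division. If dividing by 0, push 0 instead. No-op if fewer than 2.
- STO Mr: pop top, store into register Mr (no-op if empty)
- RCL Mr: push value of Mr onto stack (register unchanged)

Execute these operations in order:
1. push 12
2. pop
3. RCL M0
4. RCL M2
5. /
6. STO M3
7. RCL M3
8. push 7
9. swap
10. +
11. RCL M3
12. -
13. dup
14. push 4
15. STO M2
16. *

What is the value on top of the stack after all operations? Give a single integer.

After op 1 (push 12): stack=[12] mem=[0,0,0,0]
After op 2 (pop): stack=[empty] mem=[0,0,0,0]
After op 3 (RCL M0): stack=[0] mem=[0,0,0,0]
After op 4 (RCL M2): stack=[0,0] mem=[0,0,0,0]
After op 5 (/): stack=[0] mem=[0,0,0,0]
After op 6 (STO M3): stack=[empty] mem=[0,0,0,0]
After op 7 (RCL M3): stack=[0] mem=[0,0,0,0]
After op 8 (push 7): stack=[0,7] mem=[0,0,0,0]
After op 9 (swap): stack=[7,0] mem=[0,0,0,0]
After op 10 (+): stack=[7] mem=[0,0,0,0]
After op 11 (RCL M3): stack=[7,0] mem=[0,0,0,0]
After op 12 (-): stack=[7] mem=[0,0,0,0]
After op 13 (dup): stack=[7,7] mem=[0,0,0,0]
After op 14 (push 4): stack=[7,7,4] mem=[0,0,0,0]
After op 15 (STO M2): stack=[7,7] mem=[0,0,4,0]
After op 16 (*): stack=[49] mem=[0,0,4,0]

Answer: 49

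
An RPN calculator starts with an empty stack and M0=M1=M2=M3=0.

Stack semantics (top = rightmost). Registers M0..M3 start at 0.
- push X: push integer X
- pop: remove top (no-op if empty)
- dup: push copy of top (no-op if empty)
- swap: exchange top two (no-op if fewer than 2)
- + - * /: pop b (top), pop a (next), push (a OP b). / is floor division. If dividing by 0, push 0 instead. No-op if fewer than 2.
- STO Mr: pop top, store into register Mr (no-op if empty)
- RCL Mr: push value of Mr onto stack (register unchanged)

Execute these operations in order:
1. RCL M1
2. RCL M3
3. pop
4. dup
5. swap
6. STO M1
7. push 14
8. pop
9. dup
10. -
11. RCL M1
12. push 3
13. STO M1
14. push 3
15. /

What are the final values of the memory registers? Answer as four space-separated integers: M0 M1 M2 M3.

Answer: 0 3 0 0

Derivation:
After op 1 (RCL M1): stack=[0] mem=[0,0,0,0]
After op 2 (RCL M3): stack=[0,0] mem=[0,0,0,0]
After op 3 (pop): stack=[0] mem=[0,0,0,0]
After op 4 (dup): stack=[0,0] mem=[0,0,0,0]
After op 5 (swap): stack=[0,0] mem=[0,0,0,0]
After op 6 (STO M1): stack=[0] mem=[0,0,0,0]
After op 7 (push 14): stack=[0,14] mem=[0,0,0,0]
After op 8 (pop): stack=[0] mem=[0,0,0,0]
After op 9 (dup): stack=[0,0] mem=[0,0,0,0]
After op 10 (-): stack=[0] mem=[0,0,0,0]
After op 11 (RCL M1): stack=[0,0] mem=[0,0,0,0]
After op 12 (push 3): stack=[0,0,3] mem=[0,0,0,0]
After op 13 (STO M1): stack=[0,0] mem=[0,3,0,0]
After op 14 (push 3): stack=[0,0,3] mem=[0,3,0,0]
After op 15 (/): stack=[0,0] mem=[0,3,0,0]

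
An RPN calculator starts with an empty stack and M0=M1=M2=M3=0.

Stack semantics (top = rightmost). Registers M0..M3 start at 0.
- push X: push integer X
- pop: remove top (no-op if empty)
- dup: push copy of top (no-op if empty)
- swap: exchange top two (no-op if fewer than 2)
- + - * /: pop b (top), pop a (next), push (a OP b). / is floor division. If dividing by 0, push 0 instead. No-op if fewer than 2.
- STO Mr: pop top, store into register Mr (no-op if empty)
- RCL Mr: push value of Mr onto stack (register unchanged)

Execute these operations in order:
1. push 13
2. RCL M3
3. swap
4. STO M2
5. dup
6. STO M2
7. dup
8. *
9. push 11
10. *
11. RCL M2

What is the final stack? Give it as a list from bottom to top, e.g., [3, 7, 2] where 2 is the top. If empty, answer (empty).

Answer: [0, 0]

Derivation:
After op 1 (push 13): stack=[13] mem=[0,0,0,0]
After op 2 (RCL M3): stack=[13,0] mem=[0,0,0,0]
After op 3 (swap): stack=[0,13] mem=[0,0,0,0]
After op 4 (STO M2): stack=[0] mem=[0,0,13,0]
After op 5 (dup): stack=[0,0] mem=[0,0,13,0]
After op 6 (STO M2): stack=[0] mem=[0,0,0,0]
After op 7 (dup): stack=[0,0] mem=[0,0,0,0]
After op 8 (*): stack=[0] mem=[0,0,0,0]
After op 9 (push 11): stack=[0,11] mem=[0,0,0,0]
After op 10 (*): stack=[0] mem=[0,0,0,0]
After op 11 (RCL M2): stack=[0,0] mem=[0,0,0,0]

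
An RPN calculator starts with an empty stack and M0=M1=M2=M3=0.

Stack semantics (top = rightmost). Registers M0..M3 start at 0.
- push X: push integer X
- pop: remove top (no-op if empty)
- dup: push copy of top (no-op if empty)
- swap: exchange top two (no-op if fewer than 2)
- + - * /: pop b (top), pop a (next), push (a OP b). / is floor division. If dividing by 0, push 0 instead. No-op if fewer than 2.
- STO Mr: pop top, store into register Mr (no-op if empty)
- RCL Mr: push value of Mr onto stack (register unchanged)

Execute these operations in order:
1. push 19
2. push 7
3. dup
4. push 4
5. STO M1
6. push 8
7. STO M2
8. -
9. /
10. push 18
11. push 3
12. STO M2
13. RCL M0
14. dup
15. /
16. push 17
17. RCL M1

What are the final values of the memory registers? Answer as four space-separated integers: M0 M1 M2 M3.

After op 1 (push 19): stack=[19] mem=[0,0,0,0]
After op 2 (push 7): stack=[19,7] mem=[0,0,0,0]
After op 3 (dup): stack=[19,7,7] mem=[0,0,0,0]
After op 4 (push 4): stack=[19,7,7,4] mem=[0,0,0,0]
After op 5 (STO M1): stack=[19,7,7] mem=[0,4,0,0]
After op 6 (push 8): stack=[19,7,7,8] mem=[0,4,0,0]
After op 7 (STO M2): stack=[19,7,7] mem=[0,4,8,0]
After op 8 (-): stack=[19,0] mem=[0,4,8,0]
After op 9 (/): stack=[0] mem=[0,4,8,0]
After op 10 (push 18): stack=[0,18] mem=[0,4,8,0]
After op 11 (push 3): stack=[0,18,3] mem=[0,4,8,0]
After op 12 (STO M2): stack=[0,18] mem=[0,4,3,0]
After op 13 (RCL M0): stack=[0,18,0] mem=[0,4,3,0]
After op 14 (dup): stack=[0,18,0,0] mem=[0,4,3,0]
After op 15 (/): stack=[0,18,0] mem=[0,4,3,0]
After op 16 (push 17): stack=[0,18,0,17] mem=[0,4,3,0]
After op 17 (RCL M1): stack=[0,18,0,17,4] mem=[0,4,3,0]

Answer: 0 4 3 0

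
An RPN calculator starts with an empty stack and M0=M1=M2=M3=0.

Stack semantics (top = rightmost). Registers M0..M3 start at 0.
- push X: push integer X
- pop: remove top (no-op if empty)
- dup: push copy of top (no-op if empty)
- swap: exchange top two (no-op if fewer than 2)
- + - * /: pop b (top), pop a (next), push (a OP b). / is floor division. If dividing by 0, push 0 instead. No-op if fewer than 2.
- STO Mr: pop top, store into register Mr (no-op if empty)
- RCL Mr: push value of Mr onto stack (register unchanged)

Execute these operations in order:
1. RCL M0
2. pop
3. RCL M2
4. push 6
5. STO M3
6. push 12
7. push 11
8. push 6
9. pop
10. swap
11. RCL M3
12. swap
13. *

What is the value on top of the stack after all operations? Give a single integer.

Answer: 72

Derivation:
After op 1 (RCL M0): stack=[0] mem=[0,0,0,0]
After op 2 (pop): stack=[empty] mem=[0,0,0,0]
After op 3 (RCL M2): stack=[0] mem=[0,0,0,0]
After op 4 (push 6): stack=[0,6] mem=[0,0,0,0]
After op 5 (STO M3): stack=[0] mem=[0,0,0,6]
After op 6 (push 12): stack=[0,12] mem=[0,0,0,6]
After op 7 (push 11): stack=[0,12,11] mem=[0,0,0,6]
After op 8 (push 6): stack=[0,12,11,6] mem=[0,0,0,6]
After op 9 (pop): stack=[0,12,11] mem=[0,0,0,6]
After op 10 (swap): stack=[0,11,12] mem=[0,0,0,6]
After op 11 (RCL M3): stack=[0,11,12,6] mem=[0,0,0,6]
After op 12 (swap): stack=[0,11,6,12] mem=[0,0,0,6]
After op 13 (*): stack=[0,11,72] mem=[0,0,0,6]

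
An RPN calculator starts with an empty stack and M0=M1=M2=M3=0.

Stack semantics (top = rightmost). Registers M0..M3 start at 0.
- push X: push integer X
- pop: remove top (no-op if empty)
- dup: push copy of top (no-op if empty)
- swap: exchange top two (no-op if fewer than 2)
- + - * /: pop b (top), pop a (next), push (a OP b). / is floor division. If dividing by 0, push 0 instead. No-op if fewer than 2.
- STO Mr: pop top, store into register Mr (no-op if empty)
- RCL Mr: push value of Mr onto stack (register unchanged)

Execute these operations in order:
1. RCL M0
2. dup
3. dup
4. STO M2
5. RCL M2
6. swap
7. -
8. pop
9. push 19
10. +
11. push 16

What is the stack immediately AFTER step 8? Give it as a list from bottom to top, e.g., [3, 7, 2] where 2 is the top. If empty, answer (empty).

After op 1 (RCL M0): stack=[0] mem=[0,0,0,0]
After op 2 (dup): stack=[0,0] mem=[0,0,0,0]
After op 3 (dup): stack=[0,0,0] mem=[0,0,0,0]
After op 4 (STO M2): stack=[0,0] mem=[0,0,0,0]
After op 5 (RCL M2): stack=[0,0,0] mem=[0,0,0,0]
After op 6 (swap): stack=[0,0,0] mem=[0,0,0,0]
After op 7 (-): stack=[0,0] mem=[0,0,0,0]
After op 8 (pop): stack=[0] mem=[0,0,0,0]

[0]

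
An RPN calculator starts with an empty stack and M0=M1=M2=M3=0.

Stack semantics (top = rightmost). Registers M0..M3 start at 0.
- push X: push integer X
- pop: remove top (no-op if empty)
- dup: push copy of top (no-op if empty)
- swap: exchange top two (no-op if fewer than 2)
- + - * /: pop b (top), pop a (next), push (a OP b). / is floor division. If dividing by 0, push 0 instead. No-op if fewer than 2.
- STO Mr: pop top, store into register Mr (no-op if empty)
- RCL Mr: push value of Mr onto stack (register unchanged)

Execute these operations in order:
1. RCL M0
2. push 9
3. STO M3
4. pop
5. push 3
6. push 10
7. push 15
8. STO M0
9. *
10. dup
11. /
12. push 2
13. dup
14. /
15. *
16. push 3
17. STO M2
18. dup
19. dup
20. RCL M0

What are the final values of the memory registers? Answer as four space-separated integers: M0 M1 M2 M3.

Answer: 15 0 3 9

Derivation:
After op 1 (RCL M0): stack=[0] mem=[0,0,0,0]
After op 2 (push 9): stack=[0,9] mem=[0,0,0,0]
After op 3 (STO M3): stack=[0] mem=[0,0,0,9]
After op 4 (pop): stack=[empty] mem=[0,0,0,9]
After op 5 (push 3): stack=[3] mem=[0,0,0,9]
After op 6 (push 10): stack=[3,10] mem=[0,0,0,9]
After op 7 (push 15): stack=[3,10,15] mem=[0,0,0,9]
After op 8 (STO M0): stack=[3,10] mem=[15,0,0,9]
After op 9 (*): stack=[30] mem=[15,0,0,9]
After op 10 (dup): stack=[30,30] mem=[15,0,0,9]
After op 11 (/): stack=[1] mem=[15,0,0,9]
After op 12 (push 2): stack=[1,2] mem=[15,0,0,9]
After op 13 (dup): stack=[1,2,2] mem=[15,0,0,9]
After op 14 (/): stack=[1,1] mem=[15,0,0,9]
After op 15 (*): stack=[1] mem=[15,0,0,9]
After op 16 (push 3): stack=[1,3] mem=[15,0,0,9]
After op 17 (STO M2): stack=[1] mem=[15,0,3,9]
After op 18 (dup): stack=[1,1] mem=[15,0,3,9]
After op 19 (dup): stack=[1,1,1] mem=[15,0,3,9]
After op 20 (RCL M0): stack=[1,1,1,15] mem=[15,0,3,9]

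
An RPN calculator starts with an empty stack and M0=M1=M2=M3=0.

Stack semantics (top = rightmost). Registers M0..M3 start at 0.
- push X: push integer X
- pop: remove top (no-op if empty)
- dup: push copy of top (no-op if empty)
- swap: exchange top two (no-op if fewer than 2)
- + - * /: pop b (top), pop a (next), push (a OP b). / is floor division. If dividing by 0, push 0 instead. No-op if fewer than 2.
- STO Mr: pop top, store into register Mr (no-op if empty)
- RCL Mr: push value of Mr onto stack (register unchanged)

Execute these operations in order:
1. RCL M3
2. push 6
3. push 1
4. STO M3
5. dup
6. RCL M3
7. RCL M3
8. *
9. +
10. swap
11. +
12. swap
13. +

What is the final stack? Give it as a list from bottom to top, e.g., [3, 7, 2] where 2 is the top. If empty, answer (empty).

After op 1 (RCL M3): stack=[0] mem=[0,0,0,0]
After op 2 (push 6): stack=[0,6] mem=[0,0,0,0]
After op 3 (push 1): stack=[0,6,1] mem=[0,0,0,0]
After op 4 (STO M3): stack=[0,6] mem=[0,0,0,1]
After op 5 (dup): stack=[0,6,6] mem=[0,0,0,1]
After op 6 (RCL M3): stack=[0,6,6,1] mem=[0,0,0,1]
After op 7 (RCL M3): stack=[0,6,6,1,1] mem=[0,0,0,1]
After op 8 (*): stack=[0,6,6,1] mem=[0,0,0,1]
After op 9 (+): stack=[0,6,7] mem=[0,0,0,1]
After op 10 (swap): stack=[0,7,6] mem=[0,0,0,1]
After op 11 (+): stack=[0,13] mem=[0,0,0,1]
After op 12 (swap): stack=[13,0] mem=[0,0,0,1]
After op 13 (+): stack=[13] mem=[0,0,0,1]

Answer: [13]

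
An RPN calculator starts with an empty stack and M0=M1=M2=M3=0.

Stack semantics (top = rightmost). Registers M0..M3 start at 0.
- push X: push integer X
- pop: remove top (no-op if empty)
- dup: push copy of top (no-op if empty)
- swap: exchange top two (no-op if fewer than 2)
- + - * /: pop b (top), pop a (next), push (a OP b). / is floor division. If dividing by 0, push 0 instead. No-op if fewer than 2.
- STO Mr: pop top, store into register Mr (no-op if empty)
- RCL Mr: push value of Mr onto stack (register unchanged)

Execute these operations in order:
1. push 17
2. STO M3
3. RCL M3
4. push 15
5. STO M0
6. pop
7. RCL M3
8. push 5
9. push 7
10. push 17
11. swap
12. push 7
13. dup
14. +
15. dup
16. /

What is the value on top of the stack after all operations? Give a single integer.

Answer: 1

Derivation:
After op 1 (push 17): stack=[17] mem=[0,0,0,0]
After op 2 (STO M3): stack=[empty] mem=[0,0,0,17]
After op 3 (RCL M3): stack=[17] mem=[0,0,0,17]
After op 4 (push 15): stack=[17,15] mem=[0,0,0,17]
After op 5 (STO M0): stack=[17] mem=[15,0,0,17]
After op 6 (pop): stack=[empty] mem=[15,0,0,17]
After op 7 (RCL M3): stack=[17] mem=[15,0,0,17]
After op 8 (push 5): stack=[17,5] mem=[15,0,0,17]
After op 9 (push 7): stack=[17,5,7] mem=[15,0,0,17]
After op 10 (push 17): stack=[17,5,7,17] mem=[15,0,0,17]
After op 11 (swap): stack=[17,5,17,7] mem=[15,0,0,17]
After op 12 (push 7): stack=[17,5,17,7,7] mem=[15,0,0,17]
After op 13 (dup): stack=[17,5,17,7,7,7] mem=[15,0,0,17]
After op 14 (+): stack=[17,5,17,7,14] mem=[15,0,0,17]
After op 15 (dup): stack=[17,5,17,7,14,14] mem=[15,0,0,17]
After op 16 (/): stack=[17,5,17,7,1] mem=[15,0,0,17]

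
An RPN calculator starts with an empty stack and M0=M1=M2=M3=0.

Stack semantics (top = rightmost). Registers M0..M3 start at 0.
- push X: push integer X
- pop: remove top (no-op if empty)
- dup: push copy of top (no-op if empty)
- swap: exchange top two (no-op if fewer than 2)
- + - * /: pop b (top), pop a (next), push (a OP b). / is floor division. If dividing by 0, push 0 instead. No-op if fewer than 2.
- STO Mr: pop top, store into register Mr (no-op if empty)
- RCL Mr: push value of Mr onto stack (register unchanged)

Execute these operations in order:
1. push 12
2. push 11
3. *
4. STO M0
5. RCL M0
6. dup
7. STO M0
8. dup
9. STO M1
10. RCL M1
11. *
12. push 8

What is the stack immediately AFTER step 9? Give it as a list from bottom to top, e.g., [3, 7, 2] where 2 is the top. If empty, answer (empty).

After op 1 (push 12): stack=[12] mem=[0,0,0,0]
After op 2 (push 11): stack=[12,11] mem=[0,0,0,0]
After op 3 (*): stack=[132] mem=[0,0,0,0]
After op 4 (STO M0): stack=[empty] mem=[132,0,0,0]
After op 5 (RCL M0): stack=[132] mem=[132,0,0,0]
After op 6 (dup): stack=[132,132] mem=[132,0,0,0]
After op 7 (STO M0): stack=[132] mem=[132,0,0,0]
After op 8 (dup): stack=[132,132] mem=[132,0,0,0]
After op 9 (STO M1): stack=[132] mem=[132,132,0,0]

[132]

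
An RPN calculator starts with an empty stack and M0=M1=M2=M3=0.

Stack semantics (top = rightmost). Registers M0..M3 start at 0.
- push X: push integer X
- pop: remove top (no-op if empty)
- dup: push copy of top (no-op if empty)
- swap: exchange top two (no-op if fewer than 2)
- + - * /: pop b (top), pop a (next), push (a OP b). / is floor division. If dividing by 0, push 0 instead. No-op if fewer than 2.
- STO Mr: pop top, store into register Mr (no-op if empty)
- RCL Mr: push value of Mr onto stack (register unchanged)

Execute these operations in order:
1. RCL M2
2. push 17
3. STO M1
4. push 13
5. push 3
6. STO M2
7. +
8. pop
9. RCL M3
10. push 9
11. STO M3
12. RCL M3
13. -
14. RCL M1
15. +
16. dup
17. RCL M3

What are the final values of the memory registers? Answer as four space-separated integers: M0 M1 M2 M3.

Answer: 0 17 3 9

Derivation:
After op 1 (RCL M2): stack=[0] mem=[0,0,0,0]
After op 2 (push 17): stack=[0,17] mem=[0,0,0,0]
After op 3 (STO M1): stack=[0] mem=[0,17,0,0]
After op 4 (push 13): stack=[0,13] mem=[0,17,0,0]
After op 5 (push 3): stack=[0,13,3] mem=[0,17,0,0]
After op 6 (STO M2): stack=[0,13] mem=[0,17,3,0]
After op 7 (+): stack=[13] mem=[0,17,3,0]
After op 8 (pop): stack=[empty] mem=[0,17,3,0]
After op 9 (RCL M3): stack=[0] mem=[0,17,3,0]
After op 10 (push 9): stack=[0,9] mem=[0,17,3,0]
After op 11 (STO M3): stack=[0] mem=[0,17,3,9]
After op 12 (RCL M3): stack=[0,9] mem=[0,17,3,9]
After op 13 (-): stack=[-9] mem=[0,17,3,9]
After op 14 (RCL M1): stack=[-9,17] mem=[0,17,3,9]
After op 15 (+): stack=[8] mem=[0,17,3,9]
After op 16 (dup): stack=[8,8] mem=[0,17,3,9]
After op 17 (RCL M3): stack=[8,8,9] mem=[0,17,3,9]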